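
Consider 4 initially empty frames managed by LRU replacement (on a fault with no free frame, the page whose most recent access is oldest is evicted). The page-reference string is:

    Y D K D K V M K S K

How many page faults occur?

Y: fault, frames (Y)
D: fault, frames (Y D)
K: fault, frames (Y D K)
D: hit
K: hit
V: fault, frames (Y D K V)
M: fault, evict Y, frames (D K V M)
K: hit
S: fault, evict D, frames (V M K S)
K: hit
Page faults: 6.

6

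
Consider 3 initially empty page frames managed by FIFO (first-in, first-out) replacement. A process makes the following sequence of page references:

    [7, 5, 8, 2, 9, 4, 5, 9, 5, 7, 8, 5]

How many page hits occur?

7: fault, frames [7]
5: fault, frames [7, 5]
8: fault, frames [7, 5, 8]
2: fault, evict 7, frames [5, 8, 2]
9: fault, evict 5, frames [8, 2, 9]
4: fault, evict 8, frames [2, 9, 4]
5: fault, evict 2, frames [9, 4, 5]
9: hit
5: hit
7: fault, evict 9, frames [4, 5, 7]
8: fault, evict 4, frames [5, 7, 8]
5: hit
Hits: 3.

3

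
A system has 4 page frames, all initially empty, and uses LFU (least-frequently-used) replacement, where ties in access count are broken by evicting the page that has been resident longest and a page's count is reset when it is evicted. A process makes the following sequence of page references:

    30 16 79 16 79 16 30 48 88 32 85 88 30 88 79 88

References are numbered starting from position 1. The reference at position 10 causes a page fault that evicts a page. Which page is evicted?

pos 1: 30 -> miss, frames {30}
pos 2: 16 -> miss, frames {30,16}
pos 3: 79 -> miss, frames {30,16,79}
pos 4: 16 -> hit
pos 5: 79 -> hit
pos 6: 16 -> hit
pos 7: 30 -> hit
pos 8: 48 -> miss, frames {30,16,79,48}
pos 9: 88 -> miss, evict 48, frames {30,16,79,88}
pos 10: 32 -> miss, evict 88, frames {30,16,79,32}
At position 10, page 88 is evicted.

88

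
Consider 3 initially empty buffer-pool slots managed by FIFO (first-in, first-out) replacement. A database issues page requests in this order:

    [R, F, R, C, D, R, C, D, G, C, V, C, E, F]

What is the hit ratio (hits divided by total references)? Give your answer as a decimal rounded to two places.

R: fault, frames (R)
F: fault, frames (R F)
R: hit
C: fault, frames (R F C)
D: fault, evict R, frames (F C D)
R: fault, evict F, frames (C D R)
C: hit
D: hit
G: fault, evict C, frames (D R G)
C: fault, evict D, frames (R G C)
V: fault, evict R, frames (G C V)
C: hit
E: fault, evict G, frames (C V E)
F: fault, evict C, frames (V E F)
Hits: 4 of 14 references → 4/14 = 0.2857.

0.29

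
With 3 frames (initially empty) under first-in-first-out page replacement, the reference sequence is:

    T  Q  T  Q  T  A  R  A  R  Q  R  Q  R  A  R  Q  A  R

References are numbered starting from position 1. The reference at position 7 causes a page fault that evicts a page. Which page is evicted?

T

pos 1: T -> fault, frames (T)
pos 2: Q -> fault, frames (T Q)
pos 3: T -> hit
pos 4: Q -> hit
pos 5: T -> hit
pos 6: A -> fault, frames (T Q A)
pos 7: R -> fault, evict T, frames (Q A R)
At position 7, page T is evicted.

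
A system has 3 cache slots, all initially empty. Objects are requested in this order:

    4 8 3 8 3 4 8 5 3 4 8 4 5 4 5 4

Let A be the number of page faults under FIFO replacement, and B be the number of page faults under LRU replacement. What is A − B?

-2

Under FIFO: F F F . . . . F . F F . . . . . → 6 faults.
Under LRU: F F F . . . . F F F F . F . . . → 8 faults.
A − B = 6 − 8 = -2.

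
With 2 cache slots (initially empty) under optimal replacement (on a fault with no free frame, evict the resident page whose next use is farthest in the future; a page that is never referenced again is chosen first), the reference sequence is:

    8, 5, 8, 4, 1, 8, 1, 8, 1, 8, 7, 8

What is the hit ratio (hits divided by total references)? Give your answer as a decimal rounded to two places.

0.58

8 → fault, frames (8)
5 → fault, frames (8 5)
8 → hit
4 → fault, evict 5, frames (8 4)
1 → fault, evict 4, frames (8 1)
8 → hit
1 → hit
8 → hit
1 → hit
8 → hit
7 → fault, evict 1, frames (8 7)
8 → hit
Hits: 7 of 12 references → 7/12 = 0.5833.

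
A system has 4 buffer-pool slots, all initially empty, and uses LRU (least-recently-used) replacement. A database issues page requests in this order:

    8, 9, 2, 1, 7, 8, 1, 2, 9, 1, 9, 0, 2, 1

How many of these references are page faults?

8

8 -> fault, frames {8}
9 -> fault, frames {8,9}
2 -> fault, frames {8,9,2}
1 -> fault, frames {8,9,2,1}
7 -> fault, evict 8, frames {9,2,1,7}
8 -> fault, evict 9, frames {2,1,7,8}
1 -> hit
2 -> hit
9 -> fault, evict 7, frames {8,1,2,9}
1 -> hit
9 -> hit
0 -> fault, evict 8, frames {2,1,9,0}
2 -> hit
1 -> hit
Page faults: 8.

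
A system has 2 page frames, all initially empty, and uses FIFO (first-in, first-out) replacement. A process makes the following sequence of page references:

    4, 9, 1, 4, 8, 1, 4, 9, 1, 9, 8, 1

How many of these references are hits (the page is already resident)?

4 -> fault, frames [4]
9 -> fault, frames [4, 9]
1 -> fault, evict 4, frames [9, 1]
4 -> fault, evict 9, frames [1, 4]
8 -> fault, evict 1, frames [4, 8]
1 -> fault, evict 4, frames [8, 1]
4 -> fault, evict 8, frames [1, 4]
9 -> fault, evict 1, frames [4, 9]
1 -> fault, evict 4, frames [9, 1]
9 -> hit
8 -> fault, evict 9, frames [1, 8]
1 -> hit
Hits: 2.

2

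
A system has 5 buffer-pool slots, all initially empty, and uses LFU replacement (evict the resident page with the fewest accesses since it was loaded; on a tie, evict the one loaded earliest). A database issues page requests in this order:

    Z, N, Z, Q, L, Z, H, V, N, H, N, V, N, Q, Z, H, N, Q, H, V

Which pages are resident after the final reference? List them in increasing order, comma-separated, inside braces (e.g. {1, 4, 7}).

Z: miss, frames {Z}
N: miss, frames {Z,N}
Z: hit
Q: miss, frames {Z,N,Q}
L: miss, frames {Z,N,Q,L}
Z: hit
H: miss, frames {Z,N,Q,L,H}
V: miss, evict N, frames {Z,Q,L,H,V}
N: miss, evict Q, frames {Z,L,H,V,N}
H: hit
N: hit
V: hit
N: hit
Q: miss, evict L, frames {Z,H,V,N,Q}
Z: hit
H: hit
N: hit
Q: hit
H: hit
V: hit

{H, N, Q, V, Z}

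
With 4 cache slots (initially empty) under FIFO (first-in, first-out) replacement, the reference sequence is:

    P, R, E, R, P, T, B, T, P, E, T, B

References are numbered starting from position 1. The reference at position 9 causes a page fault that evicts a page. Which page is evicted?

pos 1: P -> fault, frames [P]
pos 2: R -> fault, frames [P, R]
pos 3: E -> fault, frames [P, R, E]
pos 4: R -> hit
pos 5: P -> hit
pos 6: T -> fault, frames [P, R, E, T]
pos 7: B -> fault, evict P, frames [R, E, T, B]
pos 8: T -> hit
pos 9: P -> fault, evict R, frames [E, T, B, P]
At position 9, page R is evicted.

R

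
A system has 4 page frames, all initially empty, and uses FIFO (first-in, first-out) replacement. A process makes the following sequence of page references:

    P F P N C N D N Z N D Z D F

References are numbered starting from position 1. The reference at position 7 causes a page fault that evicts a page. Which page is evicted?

pos 1: P -> fault, frames (P)
pos 2: F -> fault, frames (P F)
pos 3: P -> hit
pos 4: N -> fault, frames (P F N)
pos 5: C -> fault, frames (P F N C)
pos 6: N -> hit
pos 7: D -> fault, evict P, frames (F N C D)
At position 7, page P is evicted.

P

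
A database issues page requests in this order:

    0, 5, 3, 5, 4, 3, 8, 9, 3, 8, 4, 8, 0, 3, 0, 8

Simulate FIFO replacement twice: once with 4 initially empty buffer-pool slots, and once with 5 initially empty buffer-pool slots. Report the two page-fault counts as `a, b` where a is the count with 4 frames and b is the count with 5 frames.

8, 7

4 frames: F F F . F . F F . . . . F F . . → 8 faults.
5 frames: F F F . F . F F . . . . F . . . → 7 faults.
7 < 8: adding a frame reduced faults, as is typical.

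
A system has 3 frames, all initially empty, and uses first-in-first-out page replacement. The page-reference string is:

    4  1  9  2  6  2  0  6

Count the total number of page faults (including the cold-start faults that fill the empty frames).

6

4 -> fault, frames (4)
1 -> fault, frames (4 1)
9 -> fault, frames (4 1 9)
2 -> fault, evict 4, frames (1 9 2)
6 -> fault, evict 1, frames (9 2 6)
2 -> hit
0 -> fault, evict 9, frames (2 6 0)
6 -> hit
Page faults: 6.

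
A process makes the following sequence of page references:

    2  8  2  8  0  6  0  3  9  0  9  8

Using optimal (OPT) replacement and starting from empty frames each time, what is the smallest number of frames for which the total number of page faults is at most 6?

3

f=1: 12 faults
f=2: 7 faults
f=3: 6 faults
f=4: 6 faults
f=5: 6 faults
f=6: 6 faults
Smallest f with faults ≤ 6 is 3.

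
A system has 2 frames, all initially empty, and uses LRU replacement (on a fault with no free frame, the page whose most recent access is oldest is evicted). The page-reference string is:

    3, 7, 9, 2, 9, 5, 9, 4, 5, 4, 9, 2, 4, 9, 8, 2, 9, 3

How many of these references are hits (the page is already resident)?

3: fault, frames [3]
7: fault, frames [3, 7]
9: fault, evict 3, frames [7, 9]
2: fault, evict 7, frames [9, 2]
9: hit
5: fault, evict 2, frames [9, 5]
9: hit
4: fault, evict 5, frames [9, 4]
5: fault, evict 9, frames [4, 5]
4: hit
9: fault, evict 5, frames [4, 9]
2: fault, evict 4, frames [9, 2]
4: fault, evict 9, frames [2, 4]
9: fault, evict 2, frames [4, 9]
8: fault, evict 4, frames [9, 8]
2: fault, evict 9, frames [8, 2]
9: fault, evict 8, frames [2, 9]
3: fault, evict 2, frames [9, 3]
Hits: 3.

3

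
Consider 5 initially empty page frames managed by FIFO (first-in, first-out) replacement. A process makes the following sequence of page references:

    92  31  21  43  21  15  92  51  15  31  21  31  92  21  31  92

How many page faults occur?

8

92 -> fault, frames (92)
31 -> fault, frames (92 31)
21 -> fault, frames (92 31 21)
43 -> fault, frames (92 31 21 43)
21 -> hit
15 -> fault, frames (92 31 21 43 15)
92 -> hit
51 -> fault, evict 92, frames (31 21 43 15 51)
15 -> hit
31 -> hit
21 -> hit
31 -> hit
92 -> fault, evict 31, frames (21 43 15 51 92)
21 -> hit
31 -> fault, evict 21, frames (43 15 51 92 31)
92 -> hit
Page faults: 8.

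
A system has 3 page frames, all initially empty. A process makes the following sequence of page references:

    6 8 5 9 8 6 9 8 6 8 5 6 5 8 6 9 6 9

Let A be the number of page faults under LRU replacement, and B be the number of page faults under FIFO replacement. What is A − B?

Under LRU: F F F F . F . . . . F . . . . F . . → 7 faults.
Under FIFO: F F F F . F . F . . F . . . . F F . → 9 faults.
A − B = 7 − 9 = -2.

-2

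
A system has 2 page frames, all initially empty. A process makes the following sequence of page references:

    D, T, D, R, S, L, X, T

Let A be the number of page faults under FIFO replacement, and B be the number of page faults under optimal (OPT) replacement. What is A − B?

1

Under FIFO: F F . F F F F F → 7 faults.
Under OPT: F F . F F F F . → 6 faults.
A − B = 7 − 6 = 1.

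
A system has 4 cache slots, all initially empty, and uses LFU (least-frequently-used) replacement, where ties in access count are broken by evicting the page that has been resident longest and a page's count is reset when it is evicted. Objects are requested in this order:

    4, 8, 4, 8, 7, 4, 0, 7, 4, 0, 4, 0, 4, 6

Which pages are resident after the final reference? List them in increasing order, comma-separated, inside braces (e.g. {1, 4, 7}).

{0, 4, 6, 7}

4 -> miss, frames {4}
8 -> miss, frames {4,8}
4 -> hit
8 -> hit
7 -> miss, frames {4,8,7}
4 -> hit
0 -> miss, frames {4,8,7,0}
7 -> hit
4 -> hit
0 -> hit
4 -> hit
0 -> hit
4 -> hit
6 -> miss, evict 8, frames {4,7,0,6}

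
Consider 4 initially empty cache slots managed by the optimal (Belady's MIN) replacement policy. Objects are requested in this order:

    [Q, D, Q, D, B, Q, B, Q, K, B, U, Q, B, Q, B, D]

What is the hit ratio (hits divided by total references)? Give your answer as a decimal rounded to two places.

Q → miss, frames {Q}
D → miss, frames {Q,D}
Q → hit
D → hit
B → miss, frames {Q,D,B}
Q → hit
B → hit
Q → hit
K → miss, frames {Q,D,B,K}
B → hit
U → miss, evict K, frames {Q,D,B,U}
Q → hit
B → hit
Q → hit
B → hit
D → hit
Hits: 11 of 16 references → 11/16 = 0.6875.

0.69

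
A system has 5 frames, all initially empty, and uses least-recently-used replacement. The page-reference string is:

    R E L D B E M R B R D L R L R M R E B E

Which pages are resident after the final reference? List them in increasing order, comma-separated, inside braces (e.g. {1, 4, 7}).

R → fault, frames {R}
E → fault, frames {R,E}
L → fault, frames {R,E,L}
D → fault, frames {R,E,L,D}
B → fault, frames {R,E,L,D,B}
E → hit
M → fault, evict R, frames {L,D,B,E,M}
R → fault, evict L, frames {D,B,E,M,R}
B → hit
R → hit
D → hit
L → fault, evict E, frames {M,B,R,D,L}
R → hit
L → hit
R → hit
M → hit
R → hit
E → fault, evict B, frames {D,L,M,R,E}
B → fault, evict D, frames {L,M,R,E,B}
E → hit

{B, E, L, M, R}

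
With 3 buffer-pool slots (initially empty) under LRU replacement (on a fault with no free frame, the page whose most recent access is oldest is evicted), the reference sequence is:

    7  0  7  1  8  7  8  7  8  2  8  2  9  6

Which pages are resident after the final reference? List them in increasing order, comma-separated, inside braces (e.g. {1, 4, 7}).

{2, 6, 9}

7 -> miss, frames (7)
0 -> miss, frames (7 0)
7 -> hit
1 -> miss, frames (0 7 1)
8 -> miss, evict 0, frames (7 1 8)
7 -> hit
8 -> hit
7 -> hit
8 -> hit
2 -> miss, evict 1, frames (7 8 2)
8 -> hit
2 -> hit
9 -> miss, evict 7, frames (8 2 9)
6 -> miss, evict 8, frames (2 9 6)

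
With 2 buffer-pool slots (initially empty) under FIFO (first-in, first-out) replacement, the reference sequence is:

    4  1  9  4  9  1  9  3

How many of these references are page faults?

4 → miss, frames {4}
1 → miss, frames {4,1}
9 → miss, evict 4, frames {1,9}
4 → miss, evict 1, frames {9,4}
9 → hit
1 → miss, evict 9, frames {4,1}
9 → miss, evict 4, frames {1,9}
3 → miss, evict 1, frames {9,3}
Page faults: 7.

7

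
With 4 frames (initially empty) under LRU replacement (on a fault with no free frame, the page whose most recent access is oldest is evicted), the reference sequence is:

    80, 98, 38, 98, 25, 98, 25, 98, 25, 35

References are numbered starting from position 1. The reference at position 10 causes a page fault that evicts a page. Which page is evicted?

80

pos 1: 80 -> miss, frames (80)
pos 2: 98 -> miss, frames (80 98)
pos 3: 38 -> miss, frames (80 98 38)
pos 4: 98 -> hit
pos 5: 25 -> miss, frames (80 38 98 25)
pos 6: 98 -> hit
pos 7: 25 -> hit
pos 8: 98 -> hit
pos 9: 25 -> hit
pos 10: 35 -> miss, evict 80, frames (38 98 25 35)
At position 10, page 80 is evicted.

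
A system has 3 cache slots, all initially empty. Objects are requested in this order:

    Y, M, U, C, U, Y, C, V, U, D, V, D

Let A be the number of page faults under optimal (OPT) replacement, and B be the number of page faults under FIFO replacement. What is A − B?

-2

Under OPT: F F F F . . . F . F . . → 6 faults.
Under FIFO: F F F F . F . F F F . . → 8 faults.
A − B = 6 − 8 = -2.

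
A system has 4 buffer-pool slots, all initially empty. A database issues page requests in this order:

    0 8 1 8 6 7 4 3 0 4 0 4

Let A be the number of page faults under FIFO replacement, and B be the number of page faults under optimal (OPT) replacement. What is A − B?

1

Under FIFO: F F F . F F F F F . . . → 8 faults.
Under OPT: F F F . F F F F . . . . → 7 faults.
A − B = 8 − 7 = 1.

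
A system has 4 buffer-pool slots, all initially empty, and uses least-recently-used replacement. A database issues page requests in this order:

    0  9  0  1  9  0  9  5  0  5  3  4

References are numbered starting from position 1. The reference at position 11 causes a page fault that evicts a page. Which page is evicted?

pos 1: 0 → fault, frames [0]
pos 2: 9 → fault, frames [0, 9]
pos 3: 0 → hit
pos 4: 1 → fault, frames [9, 0, 1]
pos 5: 9 → hit
pos 6: 0 → hit
pos 7: 9 → hit
pos 8: 5 → fault, frames [1, 0, 9, 5]
pos 9: 0 → hit
pos 10: 5 → hit
pos 11: 3 → fault, evict 1, frames [9, 0, 5, 3]
At position 11, page 1 is evicted.

1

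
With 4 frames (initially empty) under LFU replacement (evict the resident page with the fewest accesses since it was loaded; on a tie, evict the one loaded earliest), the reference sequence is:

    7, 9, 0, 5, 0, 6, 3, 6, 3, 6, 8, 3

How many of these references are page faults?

7

7: fault, frames {7}
9: fault, frames {7,9}
0: fault, frames {7,9,0}
5: fault, frames {7,9,0,5}
0: hit
6: fault, evict 7, frames {9,0,5,6}
3: fault, evict 9, frames {0,5,6,3}
6: hit
3: hit
6: hit
8: fault, evict 5, frames {0,6,3,8}
3: hit
Page faults: 7.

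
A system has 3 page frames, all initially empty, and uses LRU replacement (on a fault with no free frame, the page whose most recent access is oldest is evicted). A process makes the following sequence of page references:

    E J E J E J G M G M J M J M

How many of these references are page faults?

E → miss, frames (E)
J → miss, frames (E J)
E → hit
J → hit
E → hit
J → hit
G → miss, frames (E J G)
M → miss, evict E, frames (J G M)
G → hit
M → hit
J → hit
M → hit
J → hit
M → hit
Page faults: 4.

4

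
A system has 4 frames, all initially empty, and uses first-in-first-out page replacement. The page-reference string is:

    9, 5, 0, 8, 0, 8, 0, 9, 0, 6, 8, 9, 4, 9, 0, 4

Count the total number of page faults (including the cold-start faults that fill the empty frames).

9 → miss, frames (9)
5 → miss, frames (9 5)
0 → miss, frames (9 5 0)
8 → miss, frames (9 5 0 8)
0 → hit
8 → hit
0 → hit
9 → hit
0 → hit
6 → miss, evict 9, frames (5 0 8 6)
8 → hit
9 → miss, evict 5, frames (0 8 6 9)
4 → miss, evict 0, frames (8 6 9 4)
9 → hit
0 → miss, evict 8, frames (6 9 4 0)
4 → hit
Page faults: 8.

8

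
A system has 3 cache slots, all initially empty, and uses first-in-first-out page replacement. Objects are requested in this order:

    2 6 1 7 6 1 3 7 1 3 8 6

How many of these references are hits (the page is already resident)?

5

2 → miss, frames {2}
6 → miss, frames {2,6}
1 → miss, frames {2,6,1}
7 → miss, evict 2, frames {6,1,7}
6 → hit
1 → hit
3 → miss, evict 6, frames {1,7,3}
7 → hit
1 → hit
3 → hit
8 → miss, evict 1, frames {7,3,8}
6 → miss, evict 7, frames {3,8,6}
Hits: 5.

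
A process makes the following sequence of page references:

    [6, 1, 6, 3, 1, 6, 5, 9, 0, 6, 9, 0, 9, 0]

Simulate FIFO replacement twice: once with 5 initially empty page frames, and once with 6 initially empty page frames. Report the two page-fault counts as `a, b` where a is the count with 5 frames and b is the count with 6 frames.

5 frames: F F . F . . F F F F . . . . → 7 faults.
6 frames: F F . F . . F F F . . . . . → 6 faults.
6 < 7: adding a frame reduced faults, as is typical.

7, 6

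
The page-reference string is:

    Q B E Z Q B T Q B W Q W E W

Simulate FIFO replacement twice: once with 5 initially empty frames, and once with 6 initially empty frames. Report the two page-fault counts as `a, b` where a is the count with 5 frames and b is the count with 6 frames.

7, 6

5 frames: F F F F . . F . . F F . . . → 7 faults.
6 frames: F F F F . . F . . F . . . . → 6 faults.
6 < 7: adding a frame reduced faults, as is typical.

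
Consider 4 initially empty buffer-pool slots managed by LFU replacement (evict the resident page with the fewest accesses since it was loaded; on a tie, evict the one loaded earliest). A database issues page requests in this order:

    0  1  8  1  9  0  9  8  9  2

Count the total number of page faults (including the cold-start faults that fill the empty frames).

0 → miss, frames {0}
1 → miss, frames {0,1}
8 → miss, frames {0,1,8}
1 → hit
9 → miss, frames {0,1,8,9}
0 → hit
9 → hit
8 → hit
9 → hit
2 → miss, evict 0, frames {1,8,9,2}
Page faults: 5.

5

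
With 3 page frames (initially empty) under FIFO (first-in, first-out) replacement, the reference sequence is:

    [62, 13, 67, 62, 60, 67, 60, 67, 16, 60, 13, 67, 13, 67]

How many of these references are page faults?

7

62 -> fault, frames (62)
13 -> fault, frames (62 13)
67 -> fault, frames (62 13 67)
62 -> hit
60 -> fault, evict 62, frames (13 67 60)
67 -> hit
60 -> hit
67 -> hit
16 -> fault, evict 13, frames (67 60 16)
60 -> hit
13 -> fault, evict 67, frames (60 16 13)
67 -> fault, evict 60, frames (16 13 67)
13 -> hit
67 -> hit
Page faults: 7.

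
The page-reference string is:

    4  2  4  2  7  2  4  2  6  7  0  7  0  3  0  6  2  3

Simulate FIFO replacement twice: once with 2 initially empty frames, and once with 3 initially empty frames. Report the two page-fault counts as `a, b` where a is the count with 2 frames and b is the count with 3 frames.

12, 7

2 frames: F F . . F . F F F F F . . F . F F F → 12 faults.
3 frames: F F . . F . . . F . F . . F . . F . → 7 faults.
7 < 12: adding a frame reduced faults, as is typical.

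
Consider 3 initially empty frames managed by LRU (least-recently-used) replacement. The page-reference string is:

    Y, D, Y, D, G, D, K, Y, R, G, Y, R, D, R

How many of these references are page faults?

8

Y → fault, frames {Y}
D → fault, frames {Y,D}
Y → hit
D → hit
G → fault, frames {Y,D,G}
D → hit
K → fault, evict Y, frames {G,D,K}
Y → fault, evict G, frames {D,K,Y}
R → fault, evict D, frames {K,Y,R}
G → fault, evict K, frames {Y,R,G}
Y → hit
R → hit
D → fault, evict G, frames {Y,R,D}
R → hit
Page faults: 8.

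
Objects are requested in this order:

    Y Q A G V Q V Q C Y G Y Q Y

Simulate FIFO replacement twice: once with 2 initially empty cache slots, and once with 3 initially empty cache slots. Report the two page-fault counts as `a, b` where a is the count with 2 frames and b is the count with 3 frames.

11, 10

2 frames: F F F F F F . . F F F . F F → 11 faults.
3 frames: F F F F F F . . F F F . F . → 10 faults.
10 < 11: adding a frame reduced faults, as is typical.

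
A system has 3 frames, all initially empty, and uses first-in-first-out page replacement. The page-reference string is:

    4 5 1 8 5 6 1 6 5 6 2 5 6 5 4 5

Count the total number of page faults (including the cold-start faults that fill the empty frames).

8

4: miss, frames [4]
5: miss, frames [4, 5]
1: miss, frames [4, 5, 1]
8: miss, evict 4, frames [5, 1, 8]
5: hit
6: miss, evict 5, frames [1, 8, 6]
1: hit
6: hit
5: miss, evict 1, frames [8, 6, 5]
6: hit
2: miss, evict 8, frames [6, 5, 2]
5: hit
6: hit
5: hit
4: miss, evict 6, frames [5, 2, 4]
5: hit
Page faults: 8.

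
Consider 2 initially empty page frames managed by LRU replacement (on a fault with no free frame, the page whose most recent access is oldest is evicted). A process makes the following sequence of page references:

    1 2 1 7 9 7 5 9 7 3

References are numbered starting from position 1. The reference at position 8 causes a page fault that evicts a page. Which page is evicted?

pos 1: 1: miss, frames (1)
pos 2: 2: miss, frames (1 2)
pos 3: 1: hit
pos 4: 7: miss, evict 2, frames (1 7)
pos 5: 9: miss, evict 1, frames (7 9)
pos 6: 7: hit
pos 7: 5: miss, evict 9, frames (7 5)
pos 8: 9: miss, evict 7, frames (5 9)
At position 8, page 7 is evicted.

7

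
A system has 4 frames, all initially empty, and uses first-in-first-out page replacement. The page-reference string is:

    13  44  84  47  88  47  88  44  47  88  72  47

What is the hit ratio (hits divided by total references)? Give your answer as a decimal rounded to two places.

13 → fault, frames (13)
44 → fault, frames (13 44)
84 → fault, frames (13 44 84)
47 → fault, frames (13 44 84 47)
88 → fault, evict 13, frames (44 84 47 88)
47 → hit
88 → hit
44 → hit
47 → hit
88 → hit
72 → fault, evict 44, frames (84 47 88 72)
47 → hit
Hits: 6 of 12 references → 6/12 = 0.5000.

0.50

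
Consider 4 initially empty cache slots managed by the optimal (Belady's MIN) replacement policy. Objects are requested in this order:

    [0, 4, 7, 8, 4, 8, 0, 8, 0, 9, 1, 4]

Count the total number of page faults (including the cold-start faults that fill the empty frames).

0: miss, frames {0}
4: miss, frames {0,4}
7: miss, frames {0,4,7}
8: miss, frames {0,4,7,8}
4: hit
8: hit
0: hit
8: hit
0: hit
9: miss, evict 8, frames {0,4,7,9}
1: miss, evict 9, frames {0,4,7,1}
4: hit
Page faults: 6.

6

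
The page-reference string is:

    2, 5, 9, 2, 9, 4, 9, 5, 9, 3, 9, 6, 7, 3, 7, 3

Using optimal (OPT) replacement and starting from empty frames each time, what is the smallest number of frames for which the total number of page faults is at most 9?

f=1: 16 faults
f=2: 8 faults
f=3: 7 faults
f=4: 7 faults
f=5: 7 faults
f=6: 7 faults
f=7: 7 faults
Smallest f with faults ≤ 9 is 2.

2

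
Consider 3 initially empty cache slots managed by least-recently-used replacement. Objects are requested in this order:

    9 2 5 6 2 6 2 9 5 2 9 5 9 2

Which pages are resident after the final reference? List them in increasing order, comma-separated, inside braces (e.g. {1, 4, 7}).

{2, 5, 9}

9 → fault, frames [9]
2 → fault, frames [9, 2]
5 → fault, frames [9, 2, 5]
6 → fault, evict 9, frames [2, 5, 6]
2 → hit
6 → hit
2 → hit
9 → fault, evict 5, frames [6, 2, 9]
5 → fault, evict 6, frames [2, 9, 5]
2 → hit
9 → hit
5 → hit
9 → hit
2 → hit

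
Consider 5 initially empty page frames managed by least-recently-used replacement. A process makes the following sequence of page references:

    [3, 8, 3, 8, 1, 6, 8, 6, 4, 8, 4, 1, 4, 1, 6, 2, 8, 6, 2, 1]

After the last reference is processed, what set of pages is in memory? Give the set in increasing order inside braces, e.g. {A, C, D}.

{1, 2, 4, 6, 8}

3: fault, frames {3}
8: fault, frames {3,8}
3: hit
8: hit
1: fault, frames {3,8,1}
6: fault, frames {3,8,1,6}
8: hit
6: hit
4: fault, frames {3,1,8,6,4}
8: hit
4: hit
1: hit
4: hit
1: hit
6: hit
2: fault, evict 3, frames {8,4,1,6,2}
8: hit
6: hit
2: hit
1: hit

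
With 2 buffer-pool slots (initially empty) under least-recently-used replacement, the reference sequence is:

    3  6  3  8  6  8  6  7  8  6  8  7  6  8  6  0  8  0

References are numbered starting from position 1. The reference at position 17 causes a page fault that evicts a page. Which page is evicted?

6

pos 1: 3 → miss, frames (3)
pos 2: 6 → miss, frames (3 6)
pos 3: 3 → hit
pos 4: 8 → miss, evict 6, frames (3 8)
pos 5: 6 → miss, evict 3, frames (8 6)
pos 6: 8 → hit
pos 7: 6 → hit
pos 8: 7 → miss, evict 8, frames (6 7)
pos 9: 8 → miss, evict 6, frames (7 8)
pos 10: 6 → miss, evict 7, frames (8 6)
pos 11: 8 → hit
pos 12: 7 → miss, evict 6, frames (8 7)
pos 13: 6 → miss, evict 8, frames (7 6)
pos 14: 8 → miss, evict 7, frames (6 8)
pos 15: 6 → hit
pos 16: 0 → miss, evict 8, frames (6 0)
pos 17: 8 → miss, evict 6, frames (0 8)
At position 17, page 6 is evicted.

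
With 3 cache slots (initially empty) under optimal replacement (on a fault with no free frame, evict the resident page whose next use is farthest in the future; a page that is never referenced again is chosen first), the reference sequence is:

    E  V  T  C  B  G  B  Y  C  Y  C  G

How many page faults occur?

E: miss, frames (E)
V: miss, frames (E V)
T: miss, frames (E V T)
C: miss, evict T, frames (E V C)
B: miss, evict V, frames (E C B)
G: miss, evict E, frames (C B G)
B: hit
Y: miss, evict B, frames (C G Y)
C: hit
Y: hit
C: hit
G: hit
Page faults: 7.

7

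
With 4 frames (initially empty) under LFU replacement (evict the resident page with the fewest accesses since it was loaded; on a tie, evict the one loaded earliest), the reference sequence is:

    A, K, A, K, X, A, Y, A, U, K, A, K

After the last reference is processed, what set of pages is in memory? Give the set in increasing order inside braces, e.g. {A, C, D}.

A → miss, frames (A)
K → miss, frames (A K)
A → hit
K → hit
X → miss, frames (A K X)
A → hit
Y → miss, frames (A K X Y)
A → hit
U → miss, evict X, frames (A K Y U)
K → hit
A → hit
K → hit

{A, K, U, Y}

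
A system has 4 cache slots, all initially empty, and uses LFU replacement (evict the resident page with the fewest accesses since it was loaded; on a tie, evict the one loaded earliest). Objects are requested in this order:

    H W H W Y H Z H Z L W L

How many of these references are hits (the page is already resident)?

H -> fault, frames (H)
W -> fault, frames (H W)
H -> hit
W -> hit
Y -> fault, frames (H W Y)
H -> hit
Z -> fault, frames (H W Y Z)
H -> hit
Z -> hit
L -> fault, evict Y, frames (H W Z L)
W -> hit
L -> hit
Hits: 7.

7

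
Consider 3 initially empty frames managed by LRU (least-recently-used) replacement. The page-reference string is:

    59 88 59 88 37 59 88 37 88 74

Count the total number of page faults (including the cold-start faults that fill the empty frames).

4

59: miss, frames [59]
88: miss, frames [59, 88]
59: hit
88: hit
37: miss, frames [59, 88, 37]
59: hit
88: hit
37: hit
88: hit
74: miss, evict 59, frames [37, 88, 74]
Page faults: 4.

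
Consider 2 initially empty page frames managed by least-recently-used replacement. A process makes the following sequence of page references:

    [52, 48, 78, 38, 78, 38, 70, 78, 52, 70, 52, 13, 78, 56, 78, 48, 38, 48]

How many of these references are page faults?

52: fault, frames {52}
48: fault, frames {52,48}
78: fault, evict 52, frames {48,78}
38: fault, evict 48, frames {78,38}
78: hit
38: hit
70: fault, evict 78, frames {38,70}
78: fault, evict 38, frames {70,78}
52: fault, evict 70, frames {78,52}
70: fault, evict 78, frames {52,70}
52: hit
13: fault, evict 70, frames {52,13}
78: fault, evict 52, frames {13,78}
56: fault, evict 13, frames {78,56}
78: hit
48: fault, evict 56, frames {78,48}
38: fault, evict 78, frames {48,38}
48: hit
Page faults: 13.

13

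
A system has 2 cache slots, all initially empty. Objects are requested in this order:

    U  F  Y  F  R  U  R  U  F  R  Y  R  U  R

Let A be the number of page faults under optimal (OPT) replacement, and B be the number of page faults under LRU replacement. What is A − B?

Under OPT: F F F . F F . . F . F . F . → 8 faults.
Under LRU: F F F . F F . . F F F . F . → 9 faults.
A − B = 8 − 9 = -1.

-1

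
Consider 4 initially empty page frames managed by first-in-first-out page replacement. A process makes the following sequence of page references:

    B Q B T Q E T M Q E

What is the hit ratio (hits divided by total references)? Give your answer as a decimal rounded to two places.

0.50

B: fault, frames {B}
Q: fault, frames {B,Q}
B: hit
T: fault, frames {B,Q,T}
Q: hit
E: fault, frames {B,Q,T,E}
T: hit
M: fault, evict B, frames {Q,T,E,M}
Q: hit
E: hit
Hits: 5 of 10 references → 5/10 = 0.5000.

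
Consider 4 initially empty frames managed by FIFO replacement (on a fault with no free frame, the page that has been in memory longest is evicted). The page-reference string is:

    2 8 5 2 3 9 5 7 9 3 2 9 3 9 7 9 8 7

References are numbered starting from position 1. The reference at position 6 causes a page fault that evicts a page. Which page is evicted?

2

pos 1: 2 → fault, frames [2]
pos 2: 8 → fault, frames [2, 8]
pos 3: 5 → fault, frames [2, 8, 5]
pos 4: 2 → hit
pos 5: 3 → fault, frames [2, 8, 5, 3]
pos 6: 9 → fault, evict 2, frames [8, 5, 3, 9]
At position 6, page 2 is evicted.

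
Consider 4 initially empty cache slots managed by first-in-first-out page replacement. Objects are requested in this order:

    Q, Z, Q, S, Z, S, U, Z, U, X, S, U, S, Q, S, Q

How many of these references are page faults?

6

Q: miss, frames {Q}
Z: miss, frames {Q,Z}
Q: hit
S: miss, frames {Q,Z,S}
Z: hit
S: hit
U: miss, frames {Q,Z,S,U}
Z: hit
U: hit
X: miss, evict Q, frames {Z,S,U,X}
S: hit
U: hit
S: hit
Q: miss, evict Z, frames {S,U,X,Q}
S: hit
Q: hit
Page faults: 6.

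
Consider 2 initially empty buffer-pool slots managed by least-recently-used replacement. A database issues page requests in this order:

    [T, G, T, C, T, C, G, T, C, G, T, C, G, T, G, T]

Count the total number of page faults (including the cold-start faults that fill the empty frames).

T: fault, frames [T]
G: fault, frames [T, G]
T: hit
C: fault, evict G, frames [T, C]
T: hit
C: hit
G: fault, evict T, frames [C, G]
T: fault, evict C, frames [G, T]
C: fault, evict G, frames [T, C]
G: fault, evict T, frames [C, G]
T: fault, evict C, frames [G, T]
C: fault, evict G, frames [T, C]
G: fault, evict T, frames [C, G]
T: fault, evict C, frames [G, T]
G: hit
T: hit
Page faults: 11.

11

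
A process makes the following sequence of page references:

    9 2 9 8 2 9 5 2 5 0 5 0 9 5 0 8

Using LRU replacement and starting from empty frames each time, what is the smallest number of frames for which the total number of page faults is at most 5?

f=1: 16 faults
f=2: 12 faults
f=3: 7 faults
f=4: 6 faults
f=5: 5 faults
Smallest f with faults ≤ 5 is 5.

5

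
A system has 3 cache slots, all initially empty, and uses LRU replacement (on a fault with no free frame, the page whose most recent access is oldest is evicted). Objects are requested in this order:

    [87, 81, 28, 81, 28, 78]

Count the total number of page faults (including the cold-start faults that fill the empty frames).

87 → miss, frames (87)
81 → miss, frames (87 81)
28 → miss, frames (87 81 28)
81 → hit
28 → hit
78 → miss, evict 87, frames (81 28 78)
Page faults: 4.

4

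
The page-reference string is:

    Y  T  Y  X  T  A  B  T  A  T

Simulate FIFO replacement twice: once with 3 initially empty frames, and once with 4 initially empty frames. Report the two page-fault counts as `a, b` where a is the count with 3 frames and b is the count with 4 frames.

6, 5

3 frames: F F . F . F F F . . → 6 faults.
4 frames: F F . F . F F . . . → 5 faults.
5 < 6: adding a frame reduced faults, as is typical.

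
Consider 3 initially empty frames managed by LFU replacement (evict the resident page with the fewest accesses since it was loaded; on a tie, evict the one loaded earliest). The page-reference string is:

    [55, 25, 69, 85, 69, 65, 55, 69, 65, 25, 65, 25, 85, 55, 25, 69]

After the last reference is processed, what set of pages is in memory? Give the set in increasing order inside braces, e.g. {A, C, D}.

55 -> miss, frames [55]
25 -> miss, frames [55, 25]
69 -> miss, frames [55, 25, 69]
85 -> miss, evict 55, frames [25, 69, 85]
69 -> hit
65 -> miss, evict 25, frames [69, 85, 65]
55 -> miss, evict 85, frames [69, 65, 55]
69 -> hit
65 -> hit
25 -> miss, evict 55, frames [69, 65, 25]
65 -> hit
25 -> hit
85 -> miss, evict 25, frames [69, 65, 85]
55 -> miss, evict 85, frames [69, 65, 55]
25 -> miss, evict 55, frames [69, 65, 25]
69 -> hit

{25, 65, 69}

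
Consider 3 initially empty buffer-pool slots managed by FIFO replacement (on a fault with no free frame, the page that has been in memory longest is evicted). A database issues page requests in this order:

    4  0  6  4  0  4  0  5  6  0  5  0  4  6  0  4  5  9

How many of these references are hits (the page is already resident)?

4: fault, frames (4)
0: fault, frames (4 0)
6: fault, frames (4 0 6)
4: hit
0: hit
4: hit
0: hit
5: fault, evict 4, frames (0 6 5)
6: hit
0: hit
5: hit
0: hit
4: fault, evict 0, frames (6 5 4)
6: hit
0: fault, evict 6, frames (5 4 0)
4: hit
5: hit
9: fault, evict 5, frames (4 0 9)
Hits: 11.

11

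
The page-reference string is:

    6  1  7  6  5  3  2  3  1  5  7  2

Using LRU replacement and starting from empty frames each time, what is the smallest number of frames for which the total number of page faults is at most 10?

3

f=1: 12 faults
f=2: 11 faults
f=3: 10 faults
f=4: 9 faults
f=5: 8 faults
f=6: 6 faults
Smallest f with faults ≤ 10 is 3.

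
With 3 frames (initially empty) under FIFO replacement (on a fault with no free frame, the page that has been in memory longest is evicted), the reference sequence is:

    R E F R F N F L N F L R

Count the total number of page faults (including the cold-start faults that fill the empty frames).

R: fault, frames {R}
E: fault, frames {R,E}
F: fault, frames {R,E,F}
R: hit
F: hit
N: fault, evict R, frames {E,F,N}
F: hit
L: fault, evict E, frames {F,N,L}
N: hit
F: hit
L: hit
R: fault, evict F, frames {N,L,R}
Page faults: 6.

6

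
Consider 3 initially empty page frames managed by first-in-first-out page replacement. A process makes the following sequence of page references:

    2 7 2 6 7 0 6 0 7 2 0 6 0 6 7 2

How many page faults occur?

6

2 → fault, frames (2)
7 → fault, frames (2 7)
2 → hit
6 → fault, frames (2 7 6)
7 → hit
0 → fault, evict 2, frames (7 6 0)
6 → hit
0 → hit
7 → hit
2 → fault, evict 7, frames (6 0 2)
0 → hit
6 → hit
0 → hit
6 → hit
7 → fault, evict 6, frames (0 2 7)
2 → hit
Page faults: 6.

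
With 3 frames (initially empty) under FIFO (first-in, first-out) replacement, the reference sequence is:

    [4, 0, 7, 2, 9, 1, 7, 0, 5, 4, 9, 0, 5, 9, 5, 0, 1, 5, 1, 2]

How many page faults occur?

4: miss, frames {4}
0: miss, frames {4,0}
7: miss, frames {4,0,7}
2: miss, evict 4, frames {0,7,2}
9: miss, evict 0, frames {7,2,9}
1: miss, evict 7, frames {2,9,1}
7: miss, evict 2, frames {9,1,7}
0: miss, evict 9, frames {1,7,0}
5: miss, evict 1, frames {7,0,5}
4: miss, evict 7, frames {0,5,4}
9: miss, evict 0, frames {5,4,9}
0: miss, evict 5, frames {4,9,0}
5: miss, evict 4, frames {9,0,5}
9: hit
5: hit
0: hit
1: miss, evict 9, frames {0,5,1}
5: hit
1: hit
2: miss, evict 0, frames {5,1,2}
Page faults: 15.

15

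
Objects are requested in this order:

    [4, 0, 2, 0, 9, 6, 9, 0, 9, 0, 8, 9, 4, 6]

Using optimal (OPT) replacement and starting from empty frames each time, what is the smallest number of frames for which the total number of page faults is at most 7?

f=1: 14 faults
f=2: 9 faults
f=3: 7 faults
f=4: 6 faults
f=5: 6 faults
f=6: 6 faults
Smallest f with faults ≤ 7 is 3.

3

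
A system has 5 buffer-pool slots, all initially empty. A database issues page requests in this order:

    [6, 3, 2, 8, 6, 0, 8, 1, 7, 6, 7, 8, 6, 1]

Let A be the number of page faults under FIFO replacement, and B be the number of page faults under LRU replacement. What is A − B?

Under FIFO: F F F F . F . F F F . . . . → 8 faults.
Under LRU: F F F F . F . F F . . . . . → 7 faults.
A − B = 8 − 7 = 1.

1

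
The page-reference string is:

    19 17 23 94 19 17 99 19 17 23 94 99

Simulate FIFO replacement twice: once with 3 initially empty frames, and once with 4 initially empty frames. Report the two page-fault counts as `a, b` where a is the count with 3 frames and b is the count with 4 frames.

9, 10

3 frames: F F F F F F F . . F F . → 9 faults.
4 frames: F F F F . . F F F F F F → 10 faults.
10 > 9: adding a frame increased faults — Belady's anomaly.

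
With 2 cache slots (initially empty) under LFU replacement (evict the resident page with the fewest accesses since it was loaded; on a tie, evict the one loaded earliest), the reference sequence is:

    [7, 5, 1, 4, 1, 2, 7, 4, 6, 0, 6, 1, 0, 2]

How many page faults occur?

12

7 → fault, frames {7}
5 → fault, frames {7,5}
1 → fault, evict 7, frames {5,1}
4 → fault, evict 5, frames {1,4}
1 → hit
2 → fault, evict 4, frames {1,2}
7 → fault, evict 2, frames {1,7}
4 → fault, evict 7, frames {1,4}
6 → fault, evict 4, frames {1,6}
0 → fault, evict 6, frames {1,0}
6 → fault, evict 0, frames {1,6}
1 → hit
0 → fault, evict 6, frames {1,0}
2 → fault, evict 0, frames {1,2}
Page faults: 12.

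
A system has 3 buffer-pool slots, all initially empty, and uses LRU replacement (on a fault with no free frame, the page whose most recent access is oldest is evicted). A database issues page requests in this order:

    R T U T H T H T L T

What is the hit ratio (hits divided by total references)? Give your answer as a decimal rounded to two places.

0.50

R -> miss, frames (R)
T -> miss, frames (R T)
U -> miss, frames (R T U)
T -> hit
H -> miss, evict R, frames (U T H)
T -> hit
H -> hit
T -> hit
L -> miss, evict U, frames (H T L)
T -> hit
Hits: 5 of 10 references → 5/10 = 0.5000.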